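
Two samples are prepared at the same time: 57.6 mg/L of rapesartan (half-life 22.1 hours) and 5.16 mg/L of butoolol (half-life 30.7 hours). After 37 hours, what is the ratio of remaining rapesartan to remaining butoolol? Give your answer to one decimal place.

8.1

rapesartan: 57.6 × (1/2)^(37/22.1) = 57.6 × (1/2)^1.6742 ≈ 18.048 mg/L.
butoolol: 5.16 × (1/2)^(37/30.7) = 5.16 × (1/2)^1.2052 ≈ 2.2379 mg/L.
Ratio ≈ 18.048 / 2.2379 ≈ 8.0647.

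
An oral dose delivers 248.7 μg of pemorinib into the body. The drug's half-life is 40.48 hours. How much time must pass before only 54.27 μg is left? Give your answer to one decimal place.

Fraction remaining = 54.27/248.7 ≈ 0.21821.
n = log₂(248.7/54.27) = ln(4.5826)/ln 2 ≈ 2.1962 half-lives.
t = n × t½ = 2.1962 × 40.48 ≈ 88.901 hours.

88.9 hours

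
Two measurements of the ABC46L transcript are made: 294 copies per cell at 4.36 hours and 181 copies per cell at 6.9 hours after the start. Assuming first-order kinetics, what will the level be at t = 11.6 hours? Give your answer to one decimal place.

Over Δt = 6.9 − 4.36 = 2.54 hours, the level fell by a factor of 294/181 ≈ 1.6243.
n = log₂(1.6243) ≈ 0.69983 half-lives, so t½ = 2.54/0.69983 ≈ 3.6295 hours.
From t = 6.9 to t = 11.6: 181 × (1/2)^((11.6−6.9)/3.6295) ≈ 73.766 copies per cell.

73.8 copies per cell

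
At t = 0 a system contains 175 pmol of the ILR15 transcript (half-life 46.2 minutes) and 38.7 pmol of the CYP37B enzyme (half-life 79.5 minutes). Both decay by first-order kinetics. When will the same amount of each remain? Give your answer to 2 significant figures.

240 minutes

Set 175·(1/2)^(t/46.2) = 38.7·(1/2)^(t/79.5).
Taking log₂: log₂(175/38.7) = t·(1/46.2 − 1/79.5).
log₂(4.522) = 2.1769; 1/46.2 − 1/79.5 = 0.0090664.
t = 2.1769 / 0.0090664 ≈ 240.11 minutes.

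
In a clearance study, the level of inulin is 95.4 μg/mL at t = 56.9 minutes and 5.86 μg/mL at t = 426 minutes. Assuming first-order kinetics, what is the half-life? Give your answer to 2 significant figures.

92 minutes

Over Δt = 426 − 56.9 = 369.1 minutes, the level fell by a factor of 95.4/5.86 ≈ 16.28.
n = log₂(16.28) ≈ 4.025 half-lives, so t½ = 369.1/4.025 ≈ 91.701 minutes.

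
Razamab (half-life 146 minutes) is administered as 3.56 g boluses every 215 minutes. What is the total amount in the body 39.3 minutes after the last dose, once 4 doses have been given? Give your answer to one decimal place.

4.5 g

The 4 doses were given 684.3, 469.3, 254.3, 39.3 minutes ago.
Total = 3.56·(1/2)^(684.3/146) + 3.56·(1/2)^(469.3/146) + 3.56·(1/2)^(254.3/146) + 3.56·(1/2)^(39.3/146)
      = 0.13821 + 0.38355 + 1.0644 + 2.9541 ≈ 4.5403 g.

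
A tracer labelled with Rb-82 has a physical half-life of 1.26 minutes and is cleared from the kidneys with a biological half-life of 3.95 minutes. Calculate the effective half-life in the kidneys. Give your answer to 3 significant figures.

0.955 minutes

1/t_eff = 1/t_phys + 1/t_biol = 1/1.26 + 1/3.95 = 1.0468 per minute.
t_eff = 1.26 × 3.95 / (1.26 + 3.95) ≈ 0.95528 minutes.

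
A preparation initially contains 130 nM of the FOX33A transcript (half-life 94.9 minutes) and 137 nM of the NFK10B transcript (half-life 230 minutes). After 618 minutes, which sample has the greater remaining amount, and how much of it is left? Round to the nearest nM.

NFK10B transcript, 21 nM

FOX33A transcript: 130 × (1/2)^6.5121 ≈ 1.4243 nM.
NFK10B transcript: 137 × (1/2)^2.687 ≈ 21.275 nM.
NFK10B transcript has more remaining, at ≈ 21.275 nM.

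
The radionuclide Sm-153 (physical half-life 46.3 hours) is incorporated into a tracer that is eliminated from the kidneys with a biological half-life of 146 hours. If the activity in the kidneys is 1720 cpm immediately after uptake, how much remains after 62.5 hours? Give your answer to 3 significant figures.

502 cpm

1/t_eff = 1/t_phys + 1/t_biol = 1/46.3 + 1/146 = 0.028448 per hour.
t_eff = 46.3 × 146 / (46.3 + 146) ≈ 35.152 hours.
Remaining = 1720 × (1/2)^(62.5/35.152) = 1720 × (1/2)^1.778 ≈ 501.54 cpm.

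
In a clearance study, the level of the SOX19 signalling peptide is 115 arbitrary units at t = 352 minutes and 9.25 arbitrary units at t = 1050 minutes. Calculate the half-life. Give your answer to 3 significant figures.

Over Δt = 1050 − 352 = 698 minutes, the level fell by a factor of 115/9.25 ≈ 12.432.
n = log₂(12.432) ≈ 3.636 half-lives, so t½ = 698/3.636 ≈ 191.97 minutes.

192 minutes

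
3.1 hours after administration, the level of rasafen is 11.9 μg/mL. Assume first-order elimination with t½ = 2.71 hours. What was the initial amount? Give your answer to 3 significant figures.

26.3 μg/mL

Number of half-lives elapsed: n = 3.1/2.71 ≈ 1.1439.
A₀ = A × 2^n = 11.9 × 2^1.1439 = 11.9 × 2.2098 ≈ 26.297 μg/mL.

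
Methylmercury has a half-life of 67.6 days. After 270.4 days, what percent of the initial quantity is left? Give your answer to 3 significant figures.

n = 270.4/67.6 ≈ 4 half-lives.
Fraction remaining = (1/2)^4 ≈ 0.0625, i.e. 6.25%.

6.25%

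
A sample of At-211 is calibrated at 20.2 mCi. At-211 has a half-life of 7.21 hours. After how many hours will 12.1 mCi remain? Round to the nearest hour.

Fraction remaining = 12.1/20.2 ≈ 0.59901.
n = log₂(20.2/12.1) = ln(1.6694)/ln 2 ≈ 0.73935 half-lives.
t = n × t½ = 0.73935 × 7.21 ≈ 5.3307 hours.

5 hours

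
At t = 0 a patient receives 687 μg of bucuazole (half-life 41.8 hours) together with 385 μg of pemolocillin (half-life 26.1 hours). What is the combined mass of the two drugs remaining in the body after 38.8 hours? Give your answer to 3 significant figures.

bucuazole: 687 × (1/2)^(38.8/41.8) = 687 × (1/2)^0.92823 ≈ 361.02 μg.
pemolocillin: 385 × (1/2)^(38.8/26.1) = 385 × (1/2)^1.4866 ≈ 137.39 μg.
Total = 361.02 + 137.39 ≈ 498.41 μg.

498 μg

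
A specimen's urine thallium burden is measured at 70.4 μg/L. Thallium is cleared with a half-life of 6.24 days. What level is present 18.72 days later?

8.8 μg/L

Elapsed time is 3 half-lives (18.72/6.24).
Each half-life halves the amount: 70.4 × (1/2)^3 = 70.4/8 = 8.8 μg/L.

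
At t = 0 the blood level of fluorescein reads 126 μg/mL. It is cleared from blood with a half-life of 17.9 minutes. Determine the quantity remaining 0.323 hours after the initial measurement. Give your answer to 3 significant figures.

Convert the elapsed time: 0.323 hours = 19.38 minutes.
Number of half-lives: n = 19.38/17.9 ≈ 1.0827.
Remaining = 126 × (1/2)^1.0827 = 126 × 0.47215 ≈ 59.491 μg/mL.

59.5 μg/mL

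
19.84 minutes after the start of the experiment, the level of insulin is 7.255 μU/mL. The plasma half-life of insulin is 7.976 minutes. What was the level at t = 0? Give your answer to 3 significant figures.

Number of half-lives elapsed: n = 19.84/7.976 ≈ 2.4875.
A₀ = A × 2^n = 7.255 × 2^2.4875 = 7.255 × 5.6079 ≈ 40.685 μU/mL.

40.7 μU/mL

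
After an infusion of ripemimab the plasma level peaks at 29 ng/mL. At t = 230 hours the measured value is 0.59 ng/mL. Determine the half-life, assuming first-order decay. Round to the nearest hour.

A/A₀ = 0.59/29 ≈ 0.020345.
n = log₂(49.153) ≈ 5.6192 half-lives elapsed in 230 hours.
t½ = 230/5.6192 ≈ 40.931 hours.

41 hours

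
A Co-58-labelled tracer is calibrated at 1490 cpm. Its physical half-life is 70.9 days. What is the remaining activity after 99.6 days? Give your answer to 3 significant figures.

563 cpm

Number of half-lives: n = 99.6/70.9 ≈ 1.4048.
Remaining = 1490 × (1/2)^1.4048 = 1490 × 0.37767 ≈ 562.73 cpm.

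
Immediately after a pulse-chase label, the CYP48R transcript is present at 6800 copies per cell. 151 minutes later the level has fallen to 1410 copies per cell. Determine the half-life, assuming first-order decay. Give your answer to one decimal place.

66.5 minutes

A/A₀ = 1410/6800 ≈ 0.20735.
n = log₂(4.8227) ≈ 2.2698 half-lives elapsed in 151 minutes.
t½ = 151/2.2698 ≈ 66.525 minutes.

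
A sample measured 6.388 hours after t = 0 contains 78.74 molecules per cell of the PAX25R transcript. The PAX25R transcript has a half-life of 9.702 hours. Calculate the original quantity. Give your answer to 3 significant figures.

Number of half-lives elapsed: n = 6.388/9.702 ≈ 0.65842.
A₀ = A × 2^n = 78.74 × 2^0.65842 = 78.74 × 1.5784 ≈ 124.28 molecules per cell.

124 molecules per cell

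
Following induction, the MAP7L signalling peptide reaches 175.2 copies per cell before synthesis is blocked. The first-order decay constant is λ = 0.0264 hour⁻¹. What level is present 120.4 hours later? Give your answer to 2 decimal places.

7.30 copies per cell

t½ = ln 2 / λ = 0.69315 / 0.0264 ≈ 26.256 hours.
Number of half-lives: n = 120.4/26.256 ≈ 4.5857.
Remaining = 175.2 × (1/2)^4.5857 = 175.2 × 0.041646 ≈ 7.2963 copies per cell.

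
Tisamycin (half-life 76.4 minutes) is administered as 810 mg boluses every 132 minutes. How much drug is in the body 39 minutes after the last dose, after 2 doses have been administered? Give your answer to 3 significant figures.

The 2 doses were given 171, 39 minutes ago.
Total = 810·(1/2)^(171/76.4) + 810·(1/2)^(39/76.4)
      = 171.68 + 568.61 ≈ 740.29 mg.

740 mg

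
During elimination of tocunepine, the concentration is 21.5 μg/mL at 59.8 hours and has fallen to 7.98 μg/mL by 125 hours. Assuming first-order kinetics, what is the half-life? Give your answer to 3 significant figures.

Over Δt = 125 − 59.8 = 65.2 hours, the level fell by a factor of 21.5/7.98 ≈ 2.6942.
n = log₂(2.6942) ≈ 1.4299 half-lives, so t½ = 65.2/1.4299 ≈ 45.598 hours.

45.6 hours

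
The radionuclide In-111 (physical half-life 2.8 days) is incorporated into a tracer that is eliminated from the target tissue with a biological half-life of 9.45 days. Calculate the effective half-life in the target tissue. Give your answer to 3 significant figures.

1/t_eff = 1/t_phys + 1/t_biol = 1/2.8 + 1/9.45 = 0.46296 per day.
t_eff = 2.8 × 9.45 / (2.8 + 9.45) ≈ 2.16 days.

2.16 days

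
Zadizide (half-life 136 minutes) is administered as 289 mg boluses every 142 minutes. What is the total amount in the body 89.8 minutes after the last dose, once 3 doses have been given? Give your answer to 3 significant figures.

315 mg

The 3 doses were given 373.8, 231.8, 89.8 minutes ago.
Total = 289·(1/2)^(373.8/136) + 289·(1/2)^(231.8/136) + 289·(1/2)^(89.8/136)
      = 43.004 + 88.679 + 182.86 ≈ 314.55 mg.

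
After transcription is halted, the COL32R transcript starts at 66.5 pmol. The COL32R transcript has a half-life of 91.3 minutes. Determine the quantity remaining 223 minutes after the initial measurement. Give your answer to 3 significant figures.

Number of half-lives: n = 223/91.3 ≈ 2.4425.
Remaining = 66.5 × (1/2)^2.4425 = 66.5 × 0.18396 ≈ 12.234 pmol.

12.2 pmol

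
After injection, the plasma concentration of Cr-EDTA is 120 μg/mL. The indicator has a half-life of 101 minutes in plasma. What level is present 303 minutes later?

Elapsed time is 3 half-lives (303/101).
Each half-life halves the amount: 120 × (1/2)^3 = 120/8 = 15 μg/mL.

15 μg/mL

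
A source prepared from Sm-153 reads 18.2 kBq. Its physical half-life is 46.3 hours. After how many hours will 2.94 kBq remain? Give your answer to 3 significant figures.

Fraction remaining = 2.94/18.2 ≈ 0.16154.
n = log₂(18.2/2.94) = ln(6.1905)/ln 2 ≈ 2.6301 half-lives.
t = n × t½ = 2.6301 × 46.3 ≈ 121.77 hours.

122 hours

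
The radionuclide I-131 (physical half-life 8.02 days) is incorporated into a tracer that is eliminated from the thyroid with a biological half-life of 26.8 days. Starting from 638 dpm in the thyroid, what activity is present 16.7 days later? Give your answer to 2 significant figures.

98 dpm

1/t_eff = 1/t_phys + 1/t_biol = 1/8.02 + 1/26.8 = 0.162 per day.
t_eff = 8.02 × 26.8 / (8.02 + 26.8) ≈ 6.1728 days.
Remaining = 638 × (1/2)^(16.7/6.1728) = 638 × (1/2)^2.7054 ≈ 97.815 dpm.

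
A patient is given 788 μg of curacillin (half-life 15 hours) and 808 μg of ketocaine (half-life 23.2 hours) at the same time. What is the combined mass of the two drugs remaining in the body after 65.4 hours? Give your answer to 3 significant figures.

153 μg

curacillin: 788 × (1/2)^(65.4/15) = 788 × (1/2)^4.36 ≈ 38.374 μg.
ketocaine: 808 × (1/2)^(65.4/23.2) = 808 × (1/2)^2.819 ≈ 114.5 μg.
Total = 38.374 + 114.5 ≈ 152.88 μg.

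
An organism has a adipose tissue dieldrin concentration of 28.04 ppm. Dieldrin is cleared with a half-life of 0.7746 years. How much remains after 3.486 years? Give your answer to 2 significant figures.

Number of half-lives: n = 3.486/0.7746 ≈ 4.5004.
Remaining = 28.04 × (1/2)^4.5004 = 28.04 × 0.044182 ≈ 1.2389 ppm.

1.2 ppm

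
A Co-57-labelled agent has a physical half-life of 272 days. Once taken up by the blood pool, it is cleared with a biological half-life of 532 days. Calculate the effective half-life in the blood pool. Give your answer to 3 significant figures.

1/t_eff = 1/t_phys + 1/t_biol = 1/272 + 1/532 = 0.0055562 per day.
t_eff = 272 × 532 / (272 + 532) ≈ 179.98 days.

180 days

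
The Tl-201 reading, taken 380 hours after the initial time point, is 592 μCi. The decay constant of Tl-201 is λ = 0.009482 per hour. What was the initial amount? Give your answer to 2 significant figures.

22000 μCi

t½ = ln 2 / λ = 0.69315 / 0.009482 ≈ 73.101 hours.
Number of half-lives elapsed: n = 380/73.101 ≈ 5.1983.
A₀ = A × 2^n = 592 × 2^5.1983 = 592 × 36.714 ≈ 21735 μCi.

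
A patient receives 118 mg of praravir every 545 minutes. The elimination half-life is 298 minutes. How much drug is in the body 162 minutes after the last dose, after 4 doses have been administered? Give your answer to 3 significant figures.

The 4 doses were given 1797, 1252, 707, 162 minutes ago.
Total = 118·(1/2)^(1797/298) + 118·(1/2)^(1252/298) + 118·(1/2)^(707/298) + 118·(1/2)^(162/298)
      = 1.8056 + 6.4143 + 22.787 + 80.953 ≈ 111.96 mg.

112 mg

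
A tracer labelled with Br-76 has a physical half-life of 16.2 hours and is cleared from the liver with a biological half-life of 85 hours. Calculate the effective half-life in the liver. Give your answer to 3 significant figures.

13.6 hours

1/t_eff = 1/t_phys + 1/t_biol = 1/16.2 + 1/85 = 0.073493 per hour.
t_eff = 16.2 × 85 / (16.2 + 85) ≈ 13.607 hours.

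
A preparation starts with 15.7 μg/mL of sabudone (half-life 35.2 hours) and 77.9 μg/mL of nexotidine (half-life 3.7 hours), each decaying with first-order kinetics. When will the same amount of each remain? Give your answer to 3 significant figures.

Set 15.7·(1/2)^(t/35.2) = 77.9·(1/2)^(t/3.7).
Taking log₂: log₂(15.7/77.9) = t·(1/35.2 − 1/3.7).
log₂(0.20154) = -2.3109; 1/35.2 − 1/3.7 = -0.24186.
t = -2.3109 / -0.24186 ≈ 9.5545 hours.

9.55 hours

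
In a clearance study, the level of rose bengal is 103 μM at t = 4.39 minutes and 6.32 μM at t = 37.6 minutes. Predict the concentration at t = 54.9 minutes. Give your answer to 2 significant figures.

Over Δt = 37.6 − 4.39 = 33.21 minutes, the level fell by a factor of 103/6.32 ≈ 16.297.
n = log₂(16.297) ≈ 4.0266 half-lives, so t½ = 33.21/4.0266 ≈ 8.2477 minutes.
From t = 37.6 to t = 54.9: 6.32 × (1/2)^((54.9−37.6)/8.2477) ≈ 1.4767 μM.

1.5 μM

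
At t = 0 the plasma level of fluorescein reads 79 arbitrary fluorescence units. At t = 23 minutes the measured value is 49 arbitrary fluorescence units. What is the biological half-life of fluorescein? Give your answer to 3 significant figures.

A/A₀ = 49/79 ≈ 0.62025.
n = log₂(1.6122) ≈ 0.68907 half-lives elapsed in 23 minutes.
t½ = 23/0.68907 ≈ 33.378 minutes.

33.4 minutes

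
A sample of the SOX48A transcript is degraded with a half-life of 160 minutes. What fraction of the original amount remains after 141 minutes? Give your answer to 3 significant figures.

n = 141/160 ≈ 0.88125 half-lives.
Fraction remaining = (1/2)^0.88125 ≈ 0.5429.

0.543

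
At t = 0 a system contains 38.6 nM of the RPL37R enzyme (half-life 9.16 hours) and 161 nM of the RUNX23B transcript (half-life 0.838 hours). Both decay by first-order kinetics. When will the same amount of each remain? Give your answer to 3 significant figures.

Set 38.6·(1/2)^(t/9.16) = 161·(1/2)^(t/0.838).
Taking log₂: log₂(38.6/161) = t·(1/9.16 − 1/0.838).
log₂(0.23975) = -2.0604; 1/9.16 − 1/0.838 = -1.0841.
t = -2.0604 / -1.0841 ≈ 1.9005 hours.

1.90 hours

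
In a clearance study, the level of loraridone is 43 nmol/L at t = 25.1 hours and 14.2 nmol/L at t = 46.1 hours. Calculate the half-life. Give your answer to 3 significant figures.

Over Δt = 46.1 − 25.1 = 21 hours, the level fell by a factor of 43/14.2 ≈ 3.0282.
n = log₂(3.0282) ≈ 1.5984 half-lives, so t½ = 21/1.5984 ≈ 13.138 hours.

13.1 hours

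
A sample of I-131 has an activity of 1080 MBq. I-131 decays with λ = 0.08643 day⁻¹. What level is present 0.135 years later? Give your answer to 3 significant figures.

15.3 MBq

t½ = ln 2 / λ = 0.69315 / 0.08643 ≈ 8.0198 days.
Convert the elapsed time: 0.135 years = 49.275 days.
Number of half-lives: n = 49.275/8.0198 ≈ 6.1442.
Remaining = 1080 × (1/2)^6.1442 = 1080 × 0.014139 ≈ 15.27 MBq.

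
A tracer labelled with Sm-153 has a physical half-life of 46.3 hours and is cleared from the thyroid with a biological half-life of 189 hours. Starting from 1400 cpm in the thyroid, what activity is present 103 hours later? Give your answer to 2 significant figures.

1/t_eff = 1/t_phys + 1/t_biol = 1/46.3 + 1/189 = 0.026889 per hour.
t_eff = 46.3 × 189 / (46.3 + 189) ≈ 37.19 hours.
Remaining = 1400 × (1/2)^(103/37.19) = 1400 × (1/2)^2.7696 ≈ 205.3 cpm.

210 cpm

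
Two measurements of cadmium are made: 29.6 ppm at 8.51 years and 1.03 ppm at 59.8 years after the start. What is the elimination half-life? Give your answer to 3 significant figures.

Over Δt = 59.8 − 8.51 = 51.29 years, the level fell by a factor of 29.6/1.03 ≈ 28.738.
n = log₂(28.738) ≈ 4.8449 half-lives, so t½ = 51.29/4.8449 ≈ 10.586 years.

10.6 years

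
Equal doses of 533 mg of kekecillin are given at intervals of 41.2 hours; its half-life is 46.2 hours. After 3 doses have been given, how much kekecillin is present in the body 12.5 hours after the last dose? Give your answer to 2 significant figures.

810 mg

The 3 doses were given 94.9, 53.7, 12.5 hours ago.
Total = 533·(1/2)^(94.9/46.2) + 533·(1/2)^(53.7/46.2) + 533·(1/2)^(12.5/46.2)
      = 128.34 + 238.14 + 441.85 ≈ 808.34 mg.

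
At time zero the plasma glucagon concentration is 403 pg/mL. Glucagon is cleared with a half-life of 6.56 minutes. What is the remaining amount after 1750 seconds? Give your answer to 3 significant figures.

Convert the elapsed time: 1750 seconds = 29.1667 minutes.
Number of half-lives: n = 29.1667/6.56 ≈ 4.4461.
Remaining = 403 × (1/2)^4.4461 = 403 × 0.045875 ≈ 18.488 pg/mL.

18.5 pg/mL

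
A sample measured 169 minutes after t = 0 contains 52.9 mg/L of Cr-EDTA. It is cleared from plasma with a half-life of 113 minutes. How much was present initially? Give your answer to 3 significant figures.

Number of half-lives elapsed: n = 169/113 ≈ 1.4956.
A₀ = A × 2^n = 52.9 × 2^1.4956 = 52.9 × 2.8198 ≈ 149.17 mg/L.

149 mg/L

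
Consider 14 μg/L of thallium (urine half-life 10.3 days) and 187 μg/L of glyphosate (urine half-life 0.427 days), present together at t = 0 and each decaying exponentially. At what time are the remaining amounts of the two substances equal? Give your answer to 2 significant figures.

Set 14·(1/2)^(t/10.3) = 187·(1/2)^(t/0.427).
Taking log₂: log₂(14/187) = t·(1/10.3 − 1/0.427).
log₂(0.074866) = -3.7395; 1/10.3 − 1/0.427 = -2.2448.
t = -3.7395 / -2.2448 ≈ 1.6658 days.

1.7 days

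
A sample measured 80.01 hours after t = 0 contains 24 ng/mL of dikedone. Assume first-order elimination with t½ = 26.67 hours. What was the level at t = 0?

192 ng/mL

Number of half-lives elapsed: n = 80.01/26.67 ≈ 3.
A₀ = A × 2^n = 24 × 2^3 = 24 × 8 ≈ 192 ng/mL.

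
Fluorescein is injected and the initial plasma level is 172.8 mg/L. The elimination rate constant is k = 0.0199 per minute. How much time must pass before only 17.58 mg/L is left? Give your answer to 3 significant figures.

115 minutes

t½ = ln 2 / k = 0.69315 / 0.0199 ≈ 34.832 minutes.
Fraction remaining = 17.58/172.8 ≈ 0.10174.
n = log₂(172.8/17.58) = ln(9.8294)/ln 2 ≈ 3.2971 half-lives.
t = n × t½ = 3.2971 × 34.832 ≈ 114.84 minutes.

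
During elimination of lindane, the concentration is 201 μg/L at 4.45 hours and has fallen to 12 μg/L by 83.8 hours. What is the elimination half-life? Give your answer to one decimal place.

19.5 hours

Over Δt = 83.8 − 4.45 = 79.35 hours, the level fell by a factor of 201/12 ≈ 16.75.
n = log₂(16.75) ≈ 4.0661 half-lives, so t½ = 79.35/4.0661 ≈ 19.515 hours.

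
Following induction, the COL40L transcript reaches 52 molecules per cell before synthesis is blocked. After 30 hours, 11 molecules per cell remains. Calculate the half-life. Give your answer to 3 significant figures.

A/A₀ = 11/52 ≈ 0.21154.
n = log₂(4.7273) ≈ 2.241 half-lives elapsed in 30 hours.
t½ = 30/2.241 ≈ 13.387 hours.

13.4 hours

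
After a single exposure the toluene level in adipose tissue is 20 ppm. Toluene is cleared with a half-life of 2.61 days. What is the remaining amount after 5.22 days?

5 ppm

Elapsed time is 2 half-lives (5.22/2.61).
Each half-life halves the amount: 20 × (1/2)^2 = 20/4 = 5 ppm.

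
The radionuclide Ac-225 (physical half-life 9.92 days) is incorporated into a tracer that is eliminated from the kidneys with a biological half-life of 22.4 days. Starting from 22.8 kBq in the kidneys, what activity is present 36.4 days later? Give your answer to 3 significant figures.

1/t_eff = 1/t_phys + 1/t_biol = 1/9.92 + 1/22.4 = 0.14545 per day.
t_eff = 9.92 × 22.4 / (9.92 + 22.4) ≈ 6.8752 days.
Remaining = 22.8 × (1/2)^(36.4/6.8752) = 22.8 × (1/2)^5.2944 ≈ 0.581 kBq.

0.581 kBq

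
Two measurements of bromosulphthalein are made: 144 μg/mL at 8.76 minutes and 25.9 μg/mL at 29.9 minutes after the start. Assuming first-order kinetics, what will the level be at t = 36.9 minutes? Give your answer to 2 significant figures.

15 μg/mL

Over Δt = 29.9 − 8.76 = 21.14 minutes, the level fell by a factor of 144/25.9 ≈ 5.5598.
n = log₂(5.5598) ≈ 2.475 half-lives, so t½ = 21.14/2.475 ≈ 8.5413 minutes.
From t = 29.9 to t = 36.9: 25.9 × (1/2)^((36.9−29.9)/8.5413) ≈ 14.675 μg/mL.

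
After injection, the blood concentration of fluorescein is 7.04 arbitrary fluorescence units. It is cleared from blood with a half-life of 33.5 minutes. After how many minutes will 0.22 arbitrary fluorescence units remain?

0.22/7.04 = 1/32, so 5 half-lives have elapsed.
t = 5 × 33.5 = 167.5 minutes.

167.5 minutes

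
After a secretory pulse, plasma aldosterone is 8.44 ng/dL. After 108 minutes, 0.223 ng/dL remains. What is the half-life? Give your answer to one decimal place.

20.6 minutes

A/A₀ = 0.223/8.44 ≈ 0.026422.
n = log₂(37.848) ≈ 5.2421 half-lives elapsed in 108 minutes.
t½ = 108/5.2421 ≈ 20.602 minutes.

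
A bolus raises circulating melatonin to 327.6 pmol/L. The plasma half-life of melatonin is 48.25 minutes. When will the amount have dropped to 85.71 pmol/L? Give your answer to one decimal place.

Fraction remaining = 85.71/327.6 ≈ 0.26163.
n = log₂(327.6/85.71) = ln(3.8222)/ln 2 ≈ 1.9344 half-lives.
t = n × t½ = 1.9344 × 48.25 ≈ 93.335 minutes.

93.3 minutes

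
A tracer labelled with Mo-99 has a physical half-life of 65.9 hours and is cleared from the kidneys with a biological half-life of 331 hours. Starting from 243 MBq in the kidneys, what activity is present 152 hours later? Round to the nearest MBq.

1/t_eff = 1/t_phys + 1/t_biol = 1/65.9 + 1/331 = 0.018196 per hour.
t_eff = 65.9 × 331 / (65.9 + 331) ≈ 54.958 hours.
Remaining = 243 × (1/2)^(152/54.958) = 243 × (1/2)^2.7657 ≈ 35.73 MBq.

36 MBq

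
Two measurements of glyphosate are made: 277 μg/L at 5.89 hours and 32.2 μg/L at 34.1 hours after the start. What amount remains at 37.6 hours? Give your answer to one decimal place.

Over Δt = 34.1 − 5.89 = 28.21 hours, the level fell by a factor of 277/32.2 ≈ 8.6025.
n = log₂(8.6025) ≈ 3.1048 half-lives, so t½ = 28.21/3.1048 ≈ 9.0861 hours.
From t = 34.1 to t = 37.6: 32.2 × (1/2)^((37.6−34.1)/9.0861) ≈ 24.655 μg/L.

24.7 μg/L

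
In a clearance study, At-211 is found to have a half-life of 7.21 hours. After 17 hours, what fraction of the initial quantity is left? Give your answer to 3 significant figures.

0.195

n = 17/7.21 ≈ 2.3578 half-lives.
Fraction remaining = (1/2)^2.3578 ≈ 0.19508.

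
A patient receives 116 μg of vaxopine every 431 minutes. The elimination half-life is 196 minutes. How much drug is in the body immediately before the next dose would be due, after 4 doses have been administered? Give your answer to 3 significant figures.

32.2 μg

The 4 doses were given 1724, 1293, 862, 431 minutes ago.
Total = 116·(1/2)^(1724/196) + 116·(1/2)^(1293/196) + 116·(1/2)^(862/196) + 116·(1/2)^(431/196)
      = 0.26099 + 1.1983 + 5.5023 + 25.264 ≈ 32.225 μg.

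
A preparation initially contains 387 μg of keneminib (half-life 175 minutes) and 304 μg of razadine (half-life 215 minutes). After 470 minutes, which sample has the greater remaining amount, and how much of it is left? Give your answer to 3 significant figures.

keneminib: 387 × (1/2)^2.6857 ≈ 60.149 μg.
razadine: 304 × (1/2)^2.186 ≈ 66.805 μg.
Razadine has more remaining, at ≈ 66.805 μg.

razadine, 66.8 μg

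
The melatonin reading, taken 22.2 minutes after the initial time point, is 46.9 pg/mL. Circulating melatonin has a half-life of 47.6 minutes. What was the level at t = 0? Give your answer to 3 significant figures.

64.8 pg/mL

Number of half-lives elapsed: n = 22.2/47.6 ≈ 0.46639.
A₀ = A × 2^n = 46.9 × 2^0.46639 = 46.9 × 1.3816 ≈ 64.799 pg/mL.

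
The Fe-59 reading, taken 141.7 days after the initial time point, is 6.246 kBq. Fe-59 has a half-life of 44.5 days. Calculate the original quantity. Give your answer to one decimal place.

Number of half-lives elapsed: n = 141.7/44.5 ≈ 3.1843.
A₀ = A × 2^n = 6.246 × 2^3.1843 = 6.246 × 9.0899 ≈ 56.776 kBq.

56.8 kBq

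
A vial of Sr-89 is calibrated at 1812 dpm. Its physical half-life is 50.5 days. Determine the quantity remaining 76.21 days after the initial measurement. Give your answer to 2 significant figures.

640 dpm

Number of half-lives: n = 76.21/50.5 ≈ 1.5091.
Remaining = 1812 × (1/2)^1.5091 = 1812 × 0.35133 ≈ 636.61 dpm.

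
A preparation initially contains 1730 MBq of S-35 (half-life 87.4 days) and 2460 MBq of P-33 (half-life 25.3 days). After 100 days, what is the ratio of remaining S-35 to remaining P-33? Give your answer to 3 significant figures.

4.93

S-35: 1730 × (1/2)^(100/87.4) = 1730 × (1/2)^1.1442 ≈ 782.74 MBq.
P-33: 2460 × (1/2)^(100/25.3) = 2460 × (1/2)^3.9526 ≈ 158.89 MBq.
Ratio ≈ 782.74 / 158.89 ≈ 4.9263.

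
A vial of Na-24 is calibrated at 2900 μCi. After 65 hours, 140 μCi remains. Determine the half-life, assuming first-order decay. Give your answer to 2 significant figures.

15 hours

A/A₀ = 140/2900 ≈ 0.048276.
n = log₂(20.714) ≈ 4.3726 half-lives elapsed in 65 hours.
t½ = 65/4.3726 ≈ 14.865 hours.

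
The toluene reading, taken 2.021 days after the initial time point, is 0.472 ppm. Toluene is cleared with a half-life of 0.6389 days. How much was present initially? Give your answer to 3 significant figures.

4.23 ppm

Number of half-lives elapsed: n = 2.021/0.6389 ≈ 3.1632.
A₀ = A × 2^n = 0.472 × 2^3.1632 = 0.472 × 8.9585 ≈ 4.2284 ppm.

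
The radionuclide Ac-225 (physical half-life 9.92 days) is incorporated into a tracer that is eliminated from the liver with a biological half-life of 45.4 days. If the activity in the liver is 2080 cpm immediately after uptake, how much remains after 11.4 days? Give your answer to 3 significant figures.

1/t_eff = 1/t_phys + 1/t_biol = 1/9.92 + 1/45.4 = 0.12283 per day.
t_eff = 9.92 × 45.4 / (9.92 + 45.4) ≈ 8.1411 days.
Remaining = 2080 × (1/2)^(11.4/8.1411) = 2080 × (1/2)^1.4003 ≈ 788.01 cpm.

788 cpm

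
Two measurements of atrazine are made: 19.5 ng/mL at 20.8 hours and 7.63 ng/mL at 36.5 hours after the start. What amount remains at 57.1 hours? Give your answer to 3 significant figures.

2.23 ng/mL

Over Δt = 36.5 − 20.8 = 15.7 hours, the level fell by a factor of 19.5/7.63 ≈ 2.5557.
n = log₂(2.5557) ≈ 1.3537 half-lives, so t½ = 15.7/1.3537 ≈ 11.598 hours.
From t = 36.5 to t = 57.1: 7.63 × (1/2)^((57.1−36.5)/11.598) ≈ 2.2276 ng/mL.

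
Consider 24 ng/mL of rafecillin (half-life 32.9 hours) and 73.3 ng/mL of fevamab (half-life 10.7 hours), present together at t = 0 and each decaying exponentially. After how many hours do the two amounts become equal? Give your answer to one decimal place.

25.5 hours

Set 24·(1/2)^(t/32.9) = 73.3·(1/2)^(t/10.7).
Taking log₂: log₂(24/73.3) = t·(1/32.9 − 1/10.7).
log₂(0.32742) = -1.6108; 1/32.9 − 1/10.7 = -0.063063.
t = -1.6108 / -0.063063 ≈ 25.542 hours.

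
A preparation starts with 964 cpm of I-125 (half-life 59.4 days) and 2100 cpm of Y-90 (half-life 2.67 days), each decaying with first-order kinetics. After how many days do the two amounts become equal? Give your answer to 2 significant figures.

3.1 days

Set 964·(1/2)^(t/59.4) = 2100·(1/2)^(t/2.67).
Taking log₂: log₂(964/2100) = t·(1/59.4 − 1/2.67).
log₂(0.45905) = -1.1233; 1/59.4 − 1/2.67 = -0.3577.
t = -1.1233 / -0.3577 ≈ 3.1403 days.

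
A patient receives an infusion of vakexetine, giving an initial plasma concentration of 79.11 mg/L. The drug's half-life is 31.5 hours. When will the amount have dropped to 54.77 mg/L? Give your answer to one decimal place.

16.7 hours

Fraction remaining = 54.77/79.11 ≈ 0.69233.
n = log₂(79.11/54.77) = ln(1.4444)/ln 2 ≈ 0.53047 half-lives.
t = n × t½ = 0.53047 × 31.5 ≈ 16.71 hours.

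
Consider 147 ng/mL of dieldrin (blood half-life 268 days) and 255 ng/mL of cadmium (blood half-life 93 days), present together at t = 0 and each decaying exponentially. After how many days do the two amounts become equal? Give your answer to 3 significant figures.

Set 147·(1/2)^(t/268) = 255·(1/2)^(t/93).
Taking log₂: log₂(147/255) = t·(1/268 − 1/93).
log₂(0.57647) = -0.79468; 1/268 − 1/93 = -0.0070213.
t = -0.79468 / -0.0070213 ≈ 113.18 days.

113 days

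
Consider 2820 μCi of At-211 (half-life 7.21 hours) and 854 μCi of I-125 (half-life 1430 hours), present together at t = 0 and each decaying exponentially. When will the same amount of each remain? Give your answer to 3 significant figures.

Set 2820·(1/2)^(t/7.21) = 854·(1/2)^(t/1430).
Taking log₂: log₂(2820/854) = t·(1/7.21 − 1/1430).
log₂(3.3021) = 1.7234; 1/7.21 − 1/1430 = 0.138.
t = 1.7234 / 0.138 ≈ 12.489 hours.

12.5 hours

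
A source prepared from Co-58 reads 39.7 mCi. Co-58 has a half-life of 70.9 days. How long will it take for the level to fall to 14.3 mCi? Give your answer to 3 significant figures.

104 days

Fraction remaining = 14.3/39.7 ≈ 0.3602.
n = log₂(39.7/14.3) = ln(2.7762)/ln 2 ≈ 1.4731 half-lives.
t = n × t½ = 1.4731 × 70.9 ≈ 104.44 days.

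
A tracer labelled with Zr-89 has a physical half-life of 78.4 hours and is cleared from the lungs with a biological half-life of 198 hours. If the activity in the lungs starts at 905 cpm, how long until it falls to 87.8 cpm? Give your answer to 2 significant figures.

190 hours

1/t_eff = 1/t_phys + 1/t_biol = 1/78.4 + 1/198 = 0.017806 per hour.
t_eff = 78.4 × 198 / (78.4 + 198) ≈ 56.162 hours.
n = log₂(905/87.8) ≈ 3.3656; t = 3.3656 × 56.162 ≈ 189.02 hours.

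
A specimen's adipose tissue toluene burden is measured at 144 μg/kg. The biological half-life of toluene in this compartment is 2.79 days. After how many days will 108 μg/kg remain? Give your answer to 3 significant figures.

1.16 days

Fraction remaining = 108/144 ≈ 0.75.
n = log₂(144/108) = ln(1.3333)/ln 2 ≈ 0.41504 half-lives.
t = n × t½ = 0.41504 × 2.79 ≈ 1.158 days.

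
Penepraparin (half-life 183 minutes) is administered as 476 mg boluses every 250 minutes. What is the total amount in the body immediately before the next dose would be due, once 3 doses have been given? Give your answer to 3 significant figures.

The 3 doses were given 750, 500, 250 minutes ago.
Total = 476·(1/2)^(750/183) + 476·(1/2)^(500/183) + 476·(1/2)^(250/183)
      = 27.789 + 71.634 + 184.66 ≈ 284.08 mg.

284 mg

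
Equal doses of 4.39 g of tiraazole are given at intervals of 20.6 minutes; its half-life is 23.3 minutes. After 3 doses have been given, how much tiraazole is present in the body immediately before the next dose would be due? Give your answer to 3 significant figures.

4.37 g

The 3 doses were given 61.8, 41.2, 20.6 minutes ago.
Total = 4.39·(1/2)^(61.8/23.3) + 4.39·(1/2)^(41.2/23.3) + 4.39·(1/2)^(20.6/23.3)
      = 0.69827 + 1.2888 + 2.3786 ≈ 4.3656 g.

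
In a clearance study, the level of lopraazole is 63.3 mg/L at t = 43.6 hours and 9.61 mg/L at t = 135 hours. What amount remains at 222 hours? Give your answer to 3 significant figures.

Over Δt = 135 − 43.6 = 91.4 hours, the level fell by a factor of 63.3/9.61 ≈ 6.5869.
n = log₂(6.5869) ≈ 2.7196 half-lives, so t½ = 91.4/2.7196 ≈ 33.608 hours.
From t = 135 to t = 222: 9.61 × (1/2)^((222−135)/33.608) ≈ 1.5975 mg/L.

1.60 mg/L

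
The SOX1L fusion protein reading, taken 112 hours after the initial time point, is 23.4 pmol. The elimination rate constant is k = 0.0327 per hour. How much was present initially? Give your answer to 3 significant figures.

t½ = ln 2 / k = 0.69315 / 0.0327 ≈ 21.197 hours.
Number of half-lives elapsed: n = 112/21.197 ≈ 5.2837.
A₀ = A × 2^n = 23.4 × 2^5.2837 = 23.4 × 38.955 ≈ 911.54 pmol.

912 pmol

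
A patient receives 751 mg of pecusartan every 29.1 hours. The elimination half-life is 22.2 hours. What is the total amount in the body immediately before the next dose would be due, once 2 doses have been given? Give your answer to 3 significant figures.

425 mg

The 2 doses were given 58.2, 29.1 hours ago.
Total = 751·(1/2)^(58.2/22.2) + 751·(1/2)^(29.1/22.2)
      = 122.03 + 302.72 ≈ 424.75 mg.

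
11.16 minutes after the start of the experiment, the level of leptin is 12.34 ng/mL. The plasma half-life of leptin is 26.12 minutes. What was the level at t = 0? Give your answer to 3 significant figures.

Number of half-lives elapsed: n = 11.16/26.12 ≈ 0.42726.
A₀ = A × 2^n = 12.34 × 2^0.42726 = 12.34 × 1.3447 ≈ 16.593 ng/mL.

16.6 ng/mL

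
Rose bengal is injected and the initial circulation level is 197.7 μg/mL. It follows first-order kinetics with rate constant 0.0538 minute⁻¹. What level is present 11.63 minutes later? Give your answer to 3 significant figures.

106 μg/mL

t½ = ln 2 / λ = 0.69315 / 0.0538 ≈ 12.884 minutes.
Number of half-lives: n = 11.63/12.884 ≈ 0.90269.
Remaining = 197.7 × (1/2)^0.90269 = 197.7 × 0.53489 ≈ 105.75 μg/mL.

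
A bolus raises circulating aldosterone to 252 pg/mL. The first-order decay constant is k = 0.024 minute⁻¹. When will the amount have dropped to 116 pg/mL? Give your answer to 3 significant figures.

32.3 minutes

t½ = ln 2 / k = 0.69315 / 0.024 ≈ 28.881 minutes.
Fraction remaining = 116/252 ≈ 0.46032.
n = log₂(252/116) = ln(2.1724)/ln 2 ≈ 1.1193 half-lives.
t = n × t½ = 1.1193 × 28.881 ≈ 32.327 minutes.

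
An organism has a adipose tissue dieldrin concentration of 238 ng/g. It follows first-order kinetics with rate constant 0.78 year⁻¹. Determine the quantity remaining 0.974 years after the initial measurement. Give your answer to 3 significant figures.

t½ = ln 2 / k = 0.69315 / 0.78 ≈ 0.88865 years.
Number of half-lives: n = 0.974/0.88865 ≈ 1.096.
Remaining = 238 × (1/2)^1.096 = 238 × 0.4678 ≈ 111.34 ng/g.

111 ng/g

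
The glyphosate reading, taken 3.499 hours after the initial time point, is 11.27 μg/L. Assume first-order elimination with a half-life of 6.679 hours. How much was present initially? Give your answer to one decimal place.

Number of half-lives elapsed: n = 3.499/6.679 ≈ 0.52388.
A₀ = A × 2^n = 11.27 × 2^0.52388 = 11.27 × 1.4378 ≈ 16.204 μg/L.

16.2 μg/L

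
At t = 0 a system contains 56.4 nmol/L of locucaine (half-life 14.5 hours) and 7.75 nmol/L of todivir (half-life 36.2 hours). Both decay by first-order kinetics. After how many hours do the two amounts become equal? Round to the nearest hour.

69 hours

Set 56.4·(1/2)^(t/14.5) = 7.75·(1/2)^(t/36.2).
Taking log₂: log₂(56.4/7.75) = t·(1/14.5 − 1/36.2).
log₂(7.2774) = 2.8634; 1/14.5 − 1/36.2 = 0.041341.
t = 2.8634 / 0.041341 ≈ 69.263 hours.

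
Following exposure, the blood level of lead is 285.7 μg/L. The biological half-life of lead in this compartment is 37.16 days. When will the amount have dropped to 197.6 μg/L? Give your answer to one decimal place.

Fraction remaining = 197.6/285.7 ≈ 0.69163.
n = log₂(285.7/197.6) = ln(1.4459)/ln 2 ≈ 0.53192 half-lives.
t = n × t½ = 0.53192 × 37.16 ≈ 19.766 days.

19.8 days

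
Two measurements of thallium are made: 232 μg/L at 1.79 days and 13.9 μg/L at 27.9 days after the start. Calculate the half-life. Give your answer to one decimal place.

Over Δt = 27.9 − 1.79 = 26.11 days, the level fell by a factor of 232/13.9 ≈ 16.691.
n = log₂(16.691) ≈ 4.061 half-lives, so t½ = 26.11/4.061 ≈ 6.4295 days.

6.4 days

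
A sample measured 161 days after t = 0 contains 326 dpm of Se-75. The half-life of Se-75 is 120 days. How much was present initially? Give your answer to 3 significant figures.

826 dpm

Number of half-lives elapsed: n = 161/120 ≈ 1.3417.
A₀ = A × 2^n = 326 × 2^1.3417 = 326 × 2.5344 ≈ 826.23 dpm.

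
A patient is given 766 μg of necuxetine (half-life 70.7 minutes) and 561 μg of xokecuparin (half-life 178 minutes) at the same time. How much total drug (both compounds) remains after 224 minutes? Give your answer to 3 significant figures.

320 μg

necuxetine: 766 × (1/2)^(224/70.7) = 766 × (1/2)^3.1683 ≈ 85.206 μg.
xokecuparin: 561 × (1/2)^(224/178) = 561 × (1/2)^1.2584 ≈ 234.5 μg.
Total = 85.206 + 234.5 ≈ 319.7 μg.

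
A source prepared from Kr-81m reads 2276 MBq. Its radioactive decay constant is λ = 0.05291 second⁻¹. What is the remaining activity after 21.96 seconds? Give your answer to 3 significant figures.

712 MBq

t½ = ln 2 / λ = 0.69315 / 0.05291 ≈ 13.1 seconds.
Number of half-lives: n = 21.96/13.1 ≈ 1.6763.
Remaining = 2276 × (1/2)^1.6763 = 2276 × 0.31289 ≈ 712.14 MBq.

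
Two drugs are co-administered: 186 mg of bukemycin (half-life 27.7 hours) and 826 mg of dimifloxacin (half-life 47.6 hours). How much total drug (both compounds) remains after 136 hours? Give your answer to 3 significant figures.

bukemycin: 186 × (1/2)^(136/27.7) = 186 × (1/2)^4.9097 ≈ 6.1877 mg.
dimifloxacin: 826 × (1/2)^(136/47.6) = 826 × (1/2)^2.8571 ≈ 114 mg.
Total = 6.1877 + 114 ≈ 120.18 mg.

120 mg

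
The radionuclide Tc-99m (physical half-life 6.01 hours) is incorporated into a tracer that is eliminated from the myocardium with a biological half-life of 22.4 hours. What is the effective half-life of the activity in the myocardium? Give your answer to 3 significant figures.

1/t_eff = 1/t_phys + 1/t_biol = 1/6.01 + 1/22.4 = 0.21103 per hour.
t_eff = 6.01 × 22.4 / (6.01 + 22.4) ≈ 4.7386 hours.

4.74 hours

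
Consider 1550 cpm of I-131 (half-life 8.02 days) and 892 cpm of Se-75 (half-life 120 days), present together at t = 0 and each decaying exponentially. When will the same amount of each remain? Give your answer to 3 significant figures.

6.85 days

Set 1550·(1/2)^(t/8.02) = 892·(1/2)^(t/120).
Taking log₂: log₂(1550/892) = t·(1/8.02 − 1/120).
log₂(1.7377) = 0.79715; 1/8.02 − 1/120 = 0.11635.
t = 0.79715 / 0.11635 ≈ 6.851 days.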